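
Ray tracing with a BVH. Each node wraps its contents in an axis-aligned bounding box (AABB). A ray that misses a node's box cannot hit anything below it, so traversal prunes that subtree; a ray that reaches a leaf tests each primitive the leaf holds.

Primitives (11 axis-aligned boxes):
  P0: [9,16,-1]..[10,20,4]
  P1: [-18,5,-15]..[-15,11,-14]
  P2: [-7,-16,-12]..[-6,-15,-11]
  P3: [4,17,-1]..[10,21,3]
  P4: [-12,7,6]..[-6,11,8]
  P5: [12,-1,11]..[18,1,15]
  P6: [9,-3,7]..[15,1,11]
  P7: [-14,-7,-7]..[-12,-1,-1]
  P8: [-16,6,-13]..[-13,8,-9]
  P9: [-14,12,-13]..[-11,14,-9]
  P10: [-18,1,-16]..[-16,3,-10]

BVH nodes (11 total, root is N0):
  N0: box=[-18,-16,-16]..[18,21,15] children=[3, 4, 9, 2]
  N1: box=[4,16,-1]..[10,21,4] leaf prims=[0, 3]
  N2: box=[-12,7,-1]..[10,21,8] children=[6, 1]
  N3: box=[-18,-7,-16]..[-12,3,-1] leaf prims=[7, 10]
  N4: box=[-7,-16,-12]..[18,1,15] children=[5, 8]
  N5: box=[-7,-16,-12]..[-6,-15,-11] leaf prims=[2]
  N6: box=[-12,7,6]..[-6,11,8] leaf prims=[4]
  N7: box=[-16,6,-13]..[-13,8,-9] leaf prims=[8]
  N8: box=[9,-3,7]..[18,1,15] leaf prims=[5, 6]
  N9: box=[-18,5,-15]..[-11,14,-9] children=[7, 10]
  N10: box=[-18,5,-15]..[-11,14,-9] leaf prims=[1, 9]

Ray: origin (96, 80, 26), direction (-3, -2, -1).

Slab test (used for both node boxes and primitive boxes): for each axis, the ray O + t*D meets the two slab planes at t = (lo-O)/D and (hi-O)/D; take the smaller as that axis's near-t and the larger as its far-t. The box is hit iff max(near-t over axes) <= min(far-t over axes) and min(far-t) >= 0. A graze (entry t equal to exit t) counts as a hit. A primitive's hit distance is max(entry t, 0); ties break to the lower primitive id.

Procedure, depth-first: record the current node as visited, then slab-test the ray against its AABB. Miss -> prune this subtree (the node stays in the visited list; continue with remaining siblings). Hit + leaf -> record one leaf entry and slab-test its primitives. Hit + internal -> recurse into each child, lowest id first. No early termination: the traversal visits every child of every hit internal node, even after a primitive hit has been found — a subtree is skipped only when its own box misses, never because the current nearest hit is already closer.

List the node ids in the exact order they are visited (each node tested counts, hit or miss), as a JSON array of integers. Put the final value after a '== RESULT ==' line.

Trace the traversal:
N0 x:[26,38] y:[59/2,48] z:[11,42] -> hit [59/2,38], descend [2, 3, 4, 9]
  N2 x:[86/3,36] y:[59/2,73/2] z:[18,27] -> miss, prune
  N3 x:[36,38] y:[77/2,87/2] z:[27,42] -> miss, prune
  N4 x:[26,103/3] y:[79/2,48] z:[11,38] -> miss, prune
  N9 x:[107/3,38] y:[33,75/2] z:[35,41] -> hit [107/3,75/2], descend [7, 10]
    N7 x:[109/3,112/3] y:[36,37] z:[35,39] -> hit [109/3,37] leaf, test {P8@t=109/3}
    N10 x:[107/3,38] y:[33,75/2] z:[35,41] -> hit [107/3,75/2] leaf, test {P1(miss), P9(miss)}

Summary -> nodes [0, 2, 3, 4, 9, 7, 10]; box-tests=7; leaf-entries=2; first=P8

== RESULT ==
[0, 2, 3, 4, 9, 7, 10]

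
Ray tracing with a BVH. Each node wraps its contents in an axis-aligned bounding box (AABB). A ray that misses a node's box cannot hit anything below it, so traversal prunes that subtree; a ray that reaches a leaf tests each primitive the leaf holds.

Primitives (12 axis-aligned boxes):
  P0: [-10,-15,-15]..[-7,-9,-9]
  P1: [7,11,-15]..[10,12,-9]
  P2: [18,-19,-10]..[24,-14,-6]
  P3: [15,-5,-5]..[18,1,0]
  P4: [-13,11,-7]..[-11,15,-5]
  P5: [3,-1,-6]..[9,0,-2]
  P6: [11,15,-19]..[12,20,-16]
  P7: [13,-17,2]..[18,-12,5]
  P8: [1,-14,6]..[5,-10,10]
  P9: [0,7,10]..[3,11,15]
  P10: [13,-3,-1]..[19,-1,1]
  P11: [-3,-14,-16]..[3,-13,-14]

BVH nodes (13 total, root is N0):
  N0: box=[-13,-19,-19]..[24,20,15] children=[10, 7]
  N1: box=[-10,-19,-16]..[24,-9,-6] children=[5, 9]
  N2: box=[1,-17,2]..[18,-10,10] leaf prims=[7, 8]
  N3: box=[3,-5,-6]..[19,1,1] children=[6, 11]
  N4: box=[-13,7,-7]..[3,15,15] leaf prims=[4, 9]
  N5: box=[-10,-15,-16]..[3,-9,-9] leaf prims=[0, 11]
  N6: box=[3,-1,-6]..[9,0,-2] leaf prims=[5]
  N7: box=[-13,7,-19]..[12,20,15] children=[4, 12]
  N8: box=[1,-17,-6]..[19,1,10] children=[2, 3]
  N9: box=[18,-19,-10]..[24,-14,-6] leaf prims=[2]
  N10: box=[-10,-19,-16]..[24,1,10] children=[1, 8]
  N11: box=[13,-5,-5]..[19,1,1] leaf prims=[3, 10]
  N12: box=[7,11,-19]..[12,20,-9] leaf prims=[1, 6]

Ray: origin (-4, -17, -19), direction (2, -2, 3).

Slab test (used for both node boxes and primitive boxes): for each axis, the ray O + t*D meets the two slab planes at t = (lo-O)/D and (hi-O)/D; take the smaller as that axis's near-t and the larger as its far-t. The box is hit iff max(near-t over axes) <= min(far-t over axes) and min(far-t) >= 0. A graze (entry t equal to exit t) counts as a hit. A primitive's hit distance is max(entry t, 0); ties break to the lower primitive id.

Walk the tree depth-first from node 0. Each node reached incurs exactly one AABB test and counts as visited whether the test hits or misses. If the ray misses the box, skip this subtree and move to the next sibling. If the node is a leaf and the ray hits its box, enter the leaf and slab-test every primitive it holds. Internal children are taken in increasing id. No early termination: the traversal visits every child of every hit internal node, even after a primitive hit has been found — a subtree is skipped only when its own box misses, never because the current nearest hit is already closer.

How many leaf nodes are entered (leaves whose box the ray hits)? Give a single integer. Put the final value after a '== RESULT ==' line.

Trace the traversal:
N0 x:[-9/2,14] y:[-37/2,1] z:[0,34/3] -> hit [0,1], descend [7, 10]
  N7 x:[-9/2,8] y:[-37/2,-12] z:[0,34/3] -> miss, prune
  N10 x:[-3,14] y:[-9,1] z:[1,29/3] -> hit [1,1], descend [1, 8]
    N1 x:[-3,14] y:[-4,1] z:[1,13/3] -> hit [1,1], descend [5, 9]
      N5 x:[-3,7/2] y:[-4,-1] z:[1,10/3] -> miss, prune
      N9 x:[11,14] y:[-3/2,1] z:[3,13/3] -> miss, prune
    N8 x:[5/2,23/2] y:[-9,0] z:[13/3,29/3] -> miss, prune

Summary -> nodes [0, 7, 10, 1, 5, 9, 8]; box-tests=7; leaf-entries=0; first=miss

== RESULT ==
0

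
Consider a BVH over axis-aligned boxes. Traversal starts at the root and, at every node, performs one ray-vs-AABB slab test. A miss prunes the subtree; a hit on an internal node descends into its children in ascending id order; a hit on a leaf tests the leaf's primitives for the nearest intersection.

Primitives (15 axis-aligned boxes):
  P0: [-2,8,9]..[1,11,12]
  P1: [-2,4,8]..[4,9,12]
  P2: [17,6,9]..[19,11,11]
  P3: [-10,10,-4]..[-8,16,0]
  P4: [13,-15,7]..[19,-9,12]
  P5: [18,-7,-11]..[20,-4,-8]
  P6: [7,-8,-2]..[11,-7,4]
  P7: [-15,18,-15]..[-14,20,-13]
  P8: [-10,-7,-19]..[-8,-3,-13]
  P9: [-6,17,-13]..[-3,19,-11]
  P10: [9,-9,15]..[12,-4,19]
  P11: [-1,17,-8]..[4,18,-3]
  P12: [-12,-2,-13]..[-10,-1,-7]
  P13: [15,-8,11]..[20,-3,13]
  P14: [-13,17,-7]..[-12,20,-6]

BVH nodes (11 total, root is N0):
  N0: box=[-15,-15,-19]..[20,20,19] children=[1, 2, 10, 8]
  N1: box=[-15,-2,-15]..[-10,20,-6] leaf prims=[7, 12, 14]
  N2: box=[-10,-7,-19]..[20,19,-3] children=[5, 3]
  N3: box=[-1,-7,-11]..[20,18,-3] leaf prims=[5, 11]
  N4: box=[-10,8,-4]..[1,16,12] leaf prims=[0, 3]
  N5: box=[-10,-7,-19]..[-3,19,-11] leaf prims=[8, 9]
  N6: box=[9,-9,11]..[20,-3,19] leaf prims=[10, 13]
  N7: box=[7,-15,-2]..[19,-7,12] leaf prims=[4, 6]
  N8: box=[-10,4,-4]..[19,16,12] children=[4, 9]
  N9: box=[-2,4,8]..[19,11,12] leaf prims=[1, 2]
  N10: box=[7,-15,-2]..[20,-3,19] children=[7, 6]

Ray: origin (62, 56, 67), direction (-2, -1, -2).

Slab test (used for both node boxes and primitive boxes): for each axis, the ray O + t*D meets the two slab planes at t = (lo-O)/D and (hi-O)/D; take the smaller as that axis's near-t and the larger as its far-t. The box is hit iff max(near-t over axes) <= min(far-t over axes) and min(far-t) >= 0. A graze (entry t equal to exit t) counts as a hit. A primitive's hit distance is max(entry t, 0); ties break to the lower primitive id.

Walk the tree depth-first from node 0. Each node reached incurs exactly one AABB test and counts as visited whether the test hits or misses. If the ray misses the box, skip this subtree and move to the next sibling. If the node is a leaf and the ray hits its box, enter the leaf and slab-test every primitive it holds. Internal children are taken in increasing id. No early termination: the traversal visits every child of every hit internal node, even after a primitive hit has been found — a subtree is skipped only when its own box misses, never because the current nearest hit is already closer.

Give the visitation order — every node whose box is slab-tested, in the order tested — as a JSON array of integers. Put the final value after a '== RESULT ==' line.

Traverse from the root:
N0 x:[21,77/2] y:[36,71] z:[24,43] -> hit [36,77/2], descend [1, 2, 8, 10]
  N1 x:[36,77/2] y:[36,58] z:[73/2,41] -> hit [73/2,77/2] leaf, test {P7(miss), P12(miss), P14@t=37}
  N2 x:[21,36] y:[37,63] z:[35,43] -> miss, prune
  N8 x:[43/2,36] y:[40,52] z:[55/2,71/2] -> miss, prune
  N10 x:[21,55/2] y:[59,71] z:[24,69/2] -> miss, prune

Visited [0, 1, 2, 8, 10]. Tests: 5 box, 1 leaf. Nearest: P14.

== RESULT ==
[0, 1, 2, 8, 10]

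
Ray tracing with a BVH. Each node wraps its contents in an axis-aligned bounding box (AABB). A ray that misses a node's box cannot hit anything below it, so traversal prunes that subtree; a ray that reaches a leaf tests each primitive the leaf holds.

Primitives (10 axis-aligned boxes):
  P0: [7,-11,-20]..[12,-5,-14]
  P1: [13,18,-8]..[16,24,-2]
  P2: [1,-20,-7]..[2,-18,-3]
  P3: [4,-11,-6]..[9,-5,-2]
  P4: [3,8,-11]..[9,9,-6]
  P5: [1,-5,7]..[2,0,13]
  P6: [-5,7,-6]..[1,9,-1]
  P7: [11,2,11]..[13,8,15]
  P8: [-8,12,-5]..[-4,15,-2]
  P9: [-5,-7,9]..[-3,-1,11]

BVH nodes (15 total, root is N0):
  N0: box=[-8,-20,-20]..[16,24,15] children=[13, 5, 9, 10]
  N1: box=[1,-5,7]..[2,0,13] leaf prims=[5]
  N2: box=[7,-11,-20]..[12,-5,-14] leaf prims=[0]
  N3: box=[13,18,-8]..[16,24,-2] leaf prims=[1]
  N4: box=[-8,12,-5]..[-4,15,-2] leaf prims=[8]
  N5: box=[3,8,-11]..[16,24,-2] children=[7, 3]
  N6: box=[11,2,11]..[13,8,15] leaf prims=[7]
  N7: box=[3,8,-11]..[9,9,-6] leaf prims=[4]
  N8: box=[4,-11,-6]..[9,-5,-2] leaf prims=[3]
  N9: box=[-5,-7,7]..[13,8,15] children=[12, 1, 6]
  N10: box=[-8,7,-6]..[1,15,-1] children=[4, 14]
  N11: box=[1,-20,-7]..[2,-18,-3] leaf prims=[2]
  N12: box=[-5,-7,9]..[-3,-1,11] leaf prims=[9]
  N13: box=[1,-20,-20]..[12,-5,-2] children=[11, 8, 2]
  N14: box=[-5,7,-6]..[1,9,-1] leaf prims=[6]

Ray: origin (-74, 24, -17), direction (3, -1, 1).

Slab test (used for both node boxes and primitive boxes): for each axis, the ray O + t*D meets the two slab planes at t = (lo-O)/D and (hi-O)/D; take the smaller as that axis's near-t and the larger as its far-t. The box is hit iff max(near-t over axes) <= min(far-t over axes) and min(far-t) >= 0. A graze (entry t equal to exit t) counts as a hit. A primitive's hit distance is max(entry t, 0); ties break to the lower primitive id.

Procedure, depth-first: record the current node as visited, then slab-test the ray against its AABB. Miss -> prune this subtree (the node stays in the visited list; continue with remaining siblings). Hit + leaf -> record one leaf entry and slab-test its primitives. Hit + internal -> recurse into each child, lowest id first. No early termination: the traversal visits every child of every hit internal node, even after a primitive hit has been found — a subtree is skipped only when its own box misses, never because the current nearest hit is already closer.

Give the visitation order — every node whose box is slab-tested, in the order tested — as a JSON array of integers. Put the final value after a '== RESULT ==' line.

Trace the traversal:
N0 x:[22,30] y:[0,44] z:[-3,32] -> hit [22,30], descend [5, 9, 10, 13]
  N5 x:[77/3,30] y:[0,16] z:[6,15] -> miss, prune
  N9 x:[23,29] y:[16,31] z:[24,32] -> hit [24,29], descend [1, 6, 12]
    N1 x:[25,76/3] y:[24,29] z:[24,30] -> hit [25,76/3] leaf, test {P5@t=25}
    N6 x:[85/3,29] y:[16,22] z:[28,32] -> miss, prune
    N12 x:[23,71/3] y:[25,31] z:[26,28] -> miss, prune
  N10 x:[22,25] y:[9,17] z:[11,16] -> miss, prune
  N13 x:[25,86/3] y:[29,44] z:[-3,15] -> miss, prune

Summary -> nodes [0, 5, 9, 1, 6, 12, 10, 13]; box-tests=8; leaf-entries=1; first=P5

== RESULT ==
[0, 5, 9, 1, 6, 12, 10, 13]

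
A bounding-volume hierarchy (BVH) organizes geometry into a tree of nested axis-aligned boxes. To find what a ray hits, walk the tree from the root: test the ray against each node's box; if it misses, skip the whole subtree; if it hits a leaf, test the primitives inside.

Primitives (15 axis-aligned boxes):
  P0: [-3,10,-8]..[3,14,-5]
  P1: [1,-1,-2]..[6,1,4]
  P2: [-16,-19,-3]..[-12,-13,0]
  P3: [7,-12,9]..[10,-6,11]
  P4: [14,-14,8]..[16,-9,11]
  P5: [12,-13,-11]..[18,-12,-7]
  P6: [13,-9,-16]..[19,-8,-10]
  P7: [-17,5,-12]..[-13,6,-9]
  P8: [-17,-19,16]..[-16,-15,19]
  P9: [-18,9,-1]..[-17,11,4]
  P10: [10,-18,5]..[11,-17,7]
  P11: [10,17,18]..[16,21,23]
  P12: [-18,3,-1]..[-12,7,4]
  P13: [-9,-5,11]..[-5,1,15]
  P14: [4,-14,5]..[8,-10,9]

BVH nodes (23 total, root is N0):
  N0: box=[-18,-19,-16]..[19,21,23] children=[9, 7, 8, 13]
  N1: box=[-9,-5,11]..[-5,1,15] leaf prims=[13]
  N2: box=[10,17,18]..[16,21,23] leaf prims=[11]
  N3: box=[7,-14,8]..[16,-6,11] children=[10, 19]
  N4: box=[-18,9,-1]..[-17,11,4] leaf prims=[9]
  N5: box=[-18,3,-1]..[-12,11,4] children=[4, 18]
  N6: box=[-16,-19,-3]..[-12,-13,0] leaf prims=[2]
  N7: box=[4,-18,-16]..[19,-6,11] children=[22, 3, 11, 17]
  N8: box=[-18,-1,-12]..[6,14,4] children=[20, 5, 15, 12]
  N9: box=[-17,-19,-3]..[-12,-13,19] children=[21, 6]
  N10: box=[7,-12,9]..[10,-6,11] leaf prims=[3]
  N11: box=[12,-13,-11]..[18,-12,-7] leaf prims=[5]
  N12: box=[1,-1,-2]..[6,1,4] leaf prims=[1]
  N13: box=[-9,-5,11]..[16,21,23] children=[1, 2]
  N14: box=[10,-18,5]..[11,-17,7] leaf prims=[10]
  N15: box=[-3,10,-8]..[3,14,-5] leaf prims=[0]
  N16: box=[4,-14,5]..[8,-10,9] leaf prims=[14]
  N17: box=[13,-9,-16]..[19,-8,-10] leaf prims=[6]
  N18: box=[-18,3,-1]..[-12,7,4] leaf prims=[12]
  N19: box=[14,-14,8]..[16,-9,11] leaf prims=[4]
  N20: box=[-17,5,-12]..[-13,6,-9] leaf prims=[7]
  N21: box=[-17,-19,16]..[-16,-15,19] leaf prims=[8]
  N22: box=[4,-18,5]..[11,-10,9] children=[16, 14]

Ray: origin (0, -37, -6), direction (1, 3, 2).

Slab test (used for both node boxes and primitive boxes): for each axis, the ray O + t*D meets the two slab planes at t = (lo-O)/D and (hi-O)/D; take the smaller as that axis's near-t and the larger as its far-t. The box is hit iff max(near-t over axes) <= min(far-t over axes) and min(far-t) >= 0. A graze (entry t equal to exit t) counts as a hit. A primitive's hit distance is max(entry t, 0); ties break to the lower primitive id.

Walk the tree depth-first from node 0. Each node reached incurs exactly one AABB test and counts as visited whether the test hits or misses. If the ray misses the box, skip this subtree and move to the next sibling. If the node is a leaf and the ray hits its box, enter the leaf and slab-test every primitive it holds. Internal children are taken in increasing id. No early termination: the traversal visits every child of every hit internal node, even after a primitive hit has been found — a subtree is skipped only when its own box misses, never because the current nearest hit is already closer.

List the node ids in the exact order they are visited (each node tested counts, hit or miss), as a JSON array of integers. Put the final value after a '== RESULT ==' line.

Trace the traversal:
N0 x:[-18,19] y:[6,58/3] z:[-5,29/2] -> hit [6,29/2], descend [7, 8, 9, 13]
  N7 x:[4,19] y:[19/3,31/3] z:[-5,17/2] -> hit [19/3,17/2], descend [3, 11, 17, 22]
    N3 x:[7,16] y:[23/3,31/3] z:[7,17/2] -> hit [23/3,17/2], descend [10, 19]
      N10 x:[7,10] y:[25/3,31/3] z:[15/2,17/2] -> hit [25/3,17/2] leaf, test {P3@t=25/3}
      N19 x:[14,16] y:[23/3,28/3] z:[7,17/2] -> miss, prune
    N11 x:[12,18] y:[8,25/3] z:[-5/2,-1/2] -> miss, prune
    N17 x:[13,19] y:[28/3,29/3] z:[-5,-2] -> miss, prune
    N22 x:[4,11] y:[19/3,9] z:[11/2,15/2] -> hit [19/3,15/2], descend [14, 16]
      N14 x:[10,11] y:[19/3,20/3] z:[11/2,13/2] -> miss, prune
      N16 x:[4,8] y:[23/3,9] z:[11/2,15/2] -> miss, prune
  N8 x:[-18,6] y:[12,17] z:[-3,5] -> miss, prune
  N9 x:[-17,-12] y:[6,8] z:[3/2,25/2] -> miss, prune
  N13 x:[-9,16] y:[32/3,58/3] z:[17/2,29/2] -> hit [32/3,29/2], descend [1, 2]
    N1 x:[-9,-5] y:[32/3,38/3] z:[17/2,21/2] -> miss, prune
    N2 x:[10,16] y:[18,58/3] z:[12,29/2] -> miss, prune

Summary -> nodes [0, 7, 3, 10, 19, 11, 17, 22, 14, 16, 8, 9, 13, 1, 2]; box-tests=15; leaf-entries=1; first=P3

== RESULT ==
[0, 7, 3, 10, 19, 11, 17, 22, 14, 16, 8, 9, 13, 1, 2]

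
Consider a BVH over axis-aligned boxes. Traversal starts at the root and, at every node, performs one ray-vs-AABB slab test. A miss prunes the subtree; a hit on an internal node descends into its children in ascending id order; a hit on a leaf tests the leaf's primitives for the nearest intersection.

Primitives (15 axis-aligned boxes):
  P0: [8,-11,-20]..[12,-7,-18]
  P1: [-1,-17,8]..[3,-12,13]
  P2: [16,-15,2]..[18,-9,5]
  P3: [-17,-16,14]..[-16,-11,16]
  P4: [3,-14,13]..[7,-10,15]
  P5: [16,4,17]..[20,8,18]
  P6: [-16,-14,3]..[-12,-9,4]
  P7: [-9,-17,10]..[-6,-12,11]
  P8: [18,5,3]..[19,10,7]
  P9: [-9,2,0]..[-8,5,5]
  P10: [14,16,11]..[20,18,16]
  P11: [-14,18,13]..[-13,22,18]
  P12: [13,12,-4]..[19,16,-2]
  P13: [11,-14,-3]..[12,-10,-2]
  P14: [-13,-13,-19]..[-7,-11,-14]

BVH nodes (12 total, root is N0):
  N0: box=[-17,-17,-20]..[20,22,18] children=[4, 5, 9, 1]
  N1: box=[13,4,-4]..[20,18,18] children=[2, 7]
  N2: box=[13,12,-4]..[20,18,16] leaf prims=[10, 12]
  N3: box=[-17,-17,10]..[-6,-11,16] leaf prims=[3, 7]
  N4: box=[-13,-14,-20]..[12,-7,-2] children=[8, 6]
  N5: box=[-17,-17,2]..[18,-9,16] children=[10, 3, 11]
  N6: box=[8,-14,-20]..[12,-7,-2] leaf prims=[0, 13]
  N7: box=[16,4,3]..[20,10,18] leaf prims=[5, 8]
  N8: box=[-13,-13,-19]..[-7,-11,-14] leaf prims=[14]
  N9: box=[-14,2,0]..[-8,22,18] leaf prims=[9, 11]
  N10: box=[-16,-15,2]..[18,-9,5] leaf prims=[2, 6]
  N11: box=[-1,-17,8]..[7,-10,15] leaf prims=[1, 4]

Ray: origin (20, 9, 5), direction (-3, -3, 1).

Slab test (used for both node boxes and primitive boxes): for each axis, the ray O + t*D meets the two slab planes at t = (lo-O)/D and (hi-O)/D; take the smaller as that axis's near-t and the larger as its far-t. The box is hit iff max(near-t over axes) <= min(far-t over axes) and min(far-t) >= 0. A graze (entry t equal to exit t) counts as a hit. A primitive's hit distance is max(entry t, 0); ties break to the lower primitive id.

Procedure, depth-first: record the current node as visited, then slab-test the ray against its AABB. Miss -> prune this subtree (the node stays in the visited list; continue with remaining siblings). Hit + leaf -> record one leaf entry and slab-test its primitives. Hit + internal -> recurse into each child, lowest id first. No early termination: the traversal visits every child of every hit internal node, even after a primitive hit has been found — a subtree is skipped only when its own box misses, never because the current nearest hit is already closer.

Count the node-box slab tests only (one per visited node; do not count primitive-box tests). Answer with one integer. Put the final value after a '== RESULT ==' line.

Trace the traversal:
N0 x:[0,37/3] y:[-13/3,26/3] z:[-25,13] -> hit [0,26/3], descend [1, 4, 5, 9]
  N1 x:[0,7/3] y:[-3,5/3] z:[-9,13] -> hit [0,5/3], descend [2, 7]
    N2 x:[0,7/3] y:[-3,-1] z:[-9,11] -> miss, prune
    N7 x:[0,4/3] y:[-1/3,5/3] z:[-2,13] -> hit [0,4/3] leaf, test {P5(miss), P8@t=1/3}
  N4 x:[8/3,11] y:[16/3,23/3] z:[-25,-7] -> miss, prune
  N5 x:[2/3,37/3] y:[6,26/3] z:[-3,11] -> hit [6,26/3], descend [3, 10, 11]
    N3 x:[26/3,37/3] y:[20/3,26/3] z:[5,11] -> hit [26/3,26/3] leaf, test {P3(miss), P7(miss)}
    N10 x:[2/3,12] y:[6,8] z:[-3,0] -> miss, prune
    N11 x:[13/3,7] y:[19/3,26/3] z:[3,10] -> hit [19/3,7] leaf, test {P1@t=7, P4(miss)}
  N9 x:[28/3,34/3] y:[-13/3,7/3] z:[-5,13] -> miss, prune

order=[0, 1, 2, 7, 4, 5, 3, 10, 11, 9]  |boxes|=10  |leaves|=3  hit=P8

== RESULT ==
10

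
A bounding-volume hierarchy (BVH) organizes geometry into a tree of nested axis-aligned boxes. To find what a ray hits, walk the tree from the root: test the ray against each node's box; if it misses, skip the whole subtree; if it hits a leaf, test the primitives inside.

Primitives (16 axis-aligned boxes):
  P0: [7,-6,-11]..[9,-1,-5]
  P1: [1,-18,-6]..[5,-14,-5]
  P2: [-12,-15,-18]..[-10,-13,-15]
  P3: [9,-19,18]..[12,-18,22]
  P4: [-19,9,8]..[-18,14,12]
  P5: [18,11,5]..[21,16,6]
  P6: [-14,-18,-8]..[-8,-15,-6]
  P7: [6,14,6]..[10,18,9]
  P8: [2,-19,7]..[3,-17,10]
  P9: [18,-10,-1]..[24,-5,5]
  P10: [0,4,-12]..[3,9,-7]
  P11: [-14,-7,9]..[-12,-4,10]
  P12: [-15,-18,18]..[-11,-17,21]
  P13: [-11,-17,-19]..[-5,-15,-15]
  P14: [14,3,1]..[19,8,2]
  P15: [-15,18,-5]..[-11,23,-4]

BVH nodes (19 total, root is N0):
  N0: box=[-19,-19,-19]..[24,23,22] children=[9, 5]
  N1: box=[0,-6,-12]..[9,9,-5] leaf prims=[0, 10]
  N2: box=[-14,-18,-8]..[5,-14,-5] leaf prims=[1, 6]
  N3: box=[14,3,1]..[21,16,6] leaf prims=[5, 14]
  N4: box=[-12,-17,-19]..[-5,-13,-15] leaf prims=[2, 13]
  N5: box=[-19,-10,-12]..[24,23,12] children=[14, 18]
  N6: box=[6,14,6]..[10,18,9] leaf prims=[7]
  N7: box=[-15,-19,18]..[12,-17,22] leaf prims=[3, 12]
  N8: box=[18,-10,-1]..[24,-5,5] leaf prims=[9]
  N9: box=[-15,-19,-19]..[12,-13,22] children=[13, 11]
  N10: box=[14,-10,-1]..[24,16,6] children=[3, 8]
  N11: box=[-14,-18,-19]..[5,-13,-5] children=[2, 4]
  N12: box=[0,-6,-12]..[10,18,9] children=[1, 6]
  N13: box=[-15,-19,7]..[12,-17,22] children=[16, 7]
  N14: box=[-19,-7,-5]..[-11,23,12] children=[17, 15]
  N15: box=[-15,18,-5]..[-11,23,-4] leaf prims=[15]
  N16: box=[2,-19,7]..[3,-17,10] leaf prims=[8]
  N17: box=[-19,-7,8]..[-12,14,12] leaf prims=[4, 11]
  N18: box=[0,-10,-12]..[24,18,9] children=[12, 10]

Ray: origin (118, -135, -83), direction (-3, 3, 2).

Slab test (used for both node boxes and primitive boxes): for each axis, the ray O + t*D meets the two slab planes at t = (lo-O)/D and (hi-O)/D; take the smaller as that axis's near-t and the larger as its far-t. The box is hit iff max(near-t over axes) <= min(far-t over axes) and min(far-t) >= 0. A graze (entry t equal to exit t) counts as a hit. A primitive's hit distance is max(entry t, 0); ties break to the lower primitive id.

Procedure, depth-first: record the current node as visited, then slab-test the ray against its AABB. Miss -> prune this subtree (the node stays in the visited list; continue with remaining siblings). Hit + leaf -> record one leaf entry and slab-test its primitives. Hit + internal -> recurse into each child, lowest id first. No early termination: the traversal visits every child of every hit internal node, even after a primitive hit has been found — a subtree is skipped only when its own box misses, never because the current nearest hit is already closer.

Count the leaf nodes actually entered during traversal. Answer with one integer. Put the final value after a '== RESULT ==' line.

Trace the traversal:
N0 x:[94/3,137/3] y:[116/3,158/3] z:[32,105/2] -> hit [116/3,137/3], descend [5, 9]
  N5 x:[94/3,137/3] y:[125/3,158/3] z:[71/2,95/2] -> hit [125/3,137/3], descend [14, 18]
    N14 x:[43,137/3] y:[128/3,158/3] z:[39,95/2] -> hit [43,137/3], descend [15, 17]
      N15 x:[43,133/3] y:[51,158/3] z:[39,79/2] -> miss, prune
      N17 x:[130/3,137/3] y:[128/3,149/3] z:[91/2,95/2] -> hit [91/2,137/3] leaf, test {P4(miss), P11(miss)}
    N18 x:[94/3,118/3] y:[125/3,51] z:[71/2,46] -> miss, prune
  N9 x:[106/3,133/3] y:[116/3,122/3] z:[32,105/2] -> hit [116/3,122/3], descend [11, 13]
    N11 x:[113/3,44] y:[39,122/3] z:[32,39] -> hit [39,39], descend [2, 4]
      N2 x:[113/3,44] y:[39,121/3] z:[75/2,39] -> hit [39,39] leaf, test {P1@t=39, P6(miss)}
      N4 x:[41,130/3] y:[118/3,122/3] z:[32,34] -> miss, prune
    N13 x:[106/3,133/3] y:[116/3,118/3] z:[45,105/2] -> miss, prune

Summary -> nodes [0, 5, 14, 15, 17, 18, 9, 11, 2, 4, 13]; box-tests=11; leaf-entries=2; first=P1

== RESULT ==
2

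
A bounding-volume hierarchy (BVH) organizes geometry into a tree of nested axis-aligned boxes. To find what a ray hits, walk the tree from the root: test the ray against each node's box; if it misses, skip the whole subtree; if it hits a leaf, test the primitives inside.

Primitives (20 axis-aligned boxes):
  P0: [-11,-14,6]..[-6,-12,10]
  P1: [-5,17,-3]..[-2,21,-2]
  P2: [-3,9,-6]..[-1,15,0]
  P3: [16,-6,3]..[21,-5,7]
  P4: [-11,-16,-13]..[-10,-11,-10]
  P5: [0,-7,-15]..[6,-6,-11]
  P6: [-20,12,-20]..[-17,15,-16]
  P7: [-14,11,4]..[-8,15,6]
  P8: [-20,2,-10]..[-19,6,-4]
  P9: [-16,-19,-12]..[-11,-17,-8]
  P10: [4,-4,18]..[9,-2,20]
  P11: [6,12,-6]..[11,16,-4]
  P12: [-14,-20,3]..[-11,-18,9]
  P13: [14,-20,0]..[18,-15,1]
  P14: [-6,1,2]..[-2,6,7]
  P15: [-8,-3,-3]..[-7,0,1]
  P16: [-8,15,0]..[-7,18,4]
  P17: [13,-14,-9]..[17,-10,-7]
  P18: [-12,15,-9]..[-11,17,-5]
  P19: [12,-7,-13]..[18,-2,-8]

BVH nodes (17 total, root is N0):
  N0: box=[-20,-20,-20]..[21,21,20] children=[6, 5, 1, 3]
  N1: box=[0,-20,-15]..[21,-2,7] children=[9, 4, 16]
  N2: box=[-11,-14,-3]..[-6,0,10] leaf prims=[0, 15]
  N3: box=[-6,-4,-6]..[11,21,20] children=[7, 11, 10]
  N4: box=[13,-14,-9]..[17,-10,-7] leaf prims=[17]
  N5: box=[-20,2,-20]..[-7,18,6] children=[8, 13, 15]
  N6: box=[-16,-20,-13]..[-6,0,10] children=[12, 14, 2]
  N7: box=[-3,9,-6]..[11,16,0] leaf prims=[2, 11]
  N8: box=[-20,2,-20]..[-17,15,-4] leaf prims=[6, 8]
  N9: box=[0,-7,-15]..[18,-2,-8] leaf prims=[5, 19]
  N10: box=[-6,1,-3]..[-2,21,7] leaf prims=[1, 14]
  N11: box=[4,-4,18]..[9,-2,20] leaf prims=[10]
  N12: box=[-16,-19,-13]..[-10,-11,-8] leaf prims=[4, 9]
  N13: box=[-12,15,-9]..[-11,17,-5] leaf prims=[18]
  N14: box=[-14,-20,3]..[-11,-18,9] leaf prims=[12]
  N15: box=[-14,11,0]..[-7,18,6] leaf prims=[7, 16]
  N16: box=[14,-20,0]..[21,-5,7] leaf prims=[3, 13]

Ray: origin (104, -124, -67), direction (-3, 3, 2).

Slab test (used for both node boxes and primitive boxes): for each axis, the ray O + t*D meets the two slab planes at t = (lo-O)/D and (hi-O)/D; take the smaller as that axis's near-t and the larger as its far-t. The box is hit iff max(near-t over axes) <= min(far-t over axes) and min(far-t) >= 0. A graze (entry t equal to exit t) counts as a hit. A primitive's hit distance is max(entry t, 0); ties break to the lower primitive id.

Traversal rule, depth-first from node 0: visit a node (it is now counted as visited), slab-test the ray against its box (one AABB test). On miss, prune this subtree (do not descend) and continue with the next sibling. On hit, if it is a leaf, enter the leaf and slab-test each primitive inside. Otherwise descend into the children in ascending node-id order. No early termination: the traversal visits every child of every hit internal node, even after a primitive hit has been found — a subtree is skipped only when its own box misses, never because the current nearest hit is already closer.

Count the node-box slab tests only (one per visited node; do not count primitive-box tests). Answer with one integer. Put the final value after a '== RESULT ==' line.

Trace the traversal:
N0 x:[83/3,124/3] y:[104/3,145/3] z:[47/2,87/2] -> hit [104/3,124/3], descend [1, 3, 5, 6]
  N1 x:[83/3,104/3] y:[104/3,122/3] z:[26,37] -> hit [104/3,104/3], descend [4, 9, 16]
    N4 x:[29,91/3] y:[110/3,38] z:[29,30] -> miss, prune
    N9 x:[86/3,104/3] y:[39,122/3] z:[26,59/2] -> miss, prune
    N16 x:[83/3,30] y:[104/3,119/3] z:[67/2,37] -> miss, prune
  N3 x:[31,110/3] y:[40,145/3] z:[61/2,87/2] -> miss, prune
  N5 x:[37,124/3] y:[42,142/3] z:[47/2,73/2] -> miss, prune
  N6 x:[110/3,40] y:[104/3,124/3] z:[27,77/2] -> hit [110/3,77/2], descend [2, 12, 14]
    N2 x:[110/3,115/3] y:[110/3,124/3] z:[32,77/2] -> hit [110/3,115/3] leaf, test {P0@t=110/3, P15(miss)}
    N12 x:[38,40] y:[35,113/3] z:[27,59/2] -> miss, prune
    N14 x:[115/3,118/3] y:[104/3,106/3] z:[35,38] -> miss, prune

order=[0, 1, 4, 9, 16, 3, 5, 6, 2, 12, 14]  |boxes|=11  |leaves|=1  hit=P0

== RESULT ==
11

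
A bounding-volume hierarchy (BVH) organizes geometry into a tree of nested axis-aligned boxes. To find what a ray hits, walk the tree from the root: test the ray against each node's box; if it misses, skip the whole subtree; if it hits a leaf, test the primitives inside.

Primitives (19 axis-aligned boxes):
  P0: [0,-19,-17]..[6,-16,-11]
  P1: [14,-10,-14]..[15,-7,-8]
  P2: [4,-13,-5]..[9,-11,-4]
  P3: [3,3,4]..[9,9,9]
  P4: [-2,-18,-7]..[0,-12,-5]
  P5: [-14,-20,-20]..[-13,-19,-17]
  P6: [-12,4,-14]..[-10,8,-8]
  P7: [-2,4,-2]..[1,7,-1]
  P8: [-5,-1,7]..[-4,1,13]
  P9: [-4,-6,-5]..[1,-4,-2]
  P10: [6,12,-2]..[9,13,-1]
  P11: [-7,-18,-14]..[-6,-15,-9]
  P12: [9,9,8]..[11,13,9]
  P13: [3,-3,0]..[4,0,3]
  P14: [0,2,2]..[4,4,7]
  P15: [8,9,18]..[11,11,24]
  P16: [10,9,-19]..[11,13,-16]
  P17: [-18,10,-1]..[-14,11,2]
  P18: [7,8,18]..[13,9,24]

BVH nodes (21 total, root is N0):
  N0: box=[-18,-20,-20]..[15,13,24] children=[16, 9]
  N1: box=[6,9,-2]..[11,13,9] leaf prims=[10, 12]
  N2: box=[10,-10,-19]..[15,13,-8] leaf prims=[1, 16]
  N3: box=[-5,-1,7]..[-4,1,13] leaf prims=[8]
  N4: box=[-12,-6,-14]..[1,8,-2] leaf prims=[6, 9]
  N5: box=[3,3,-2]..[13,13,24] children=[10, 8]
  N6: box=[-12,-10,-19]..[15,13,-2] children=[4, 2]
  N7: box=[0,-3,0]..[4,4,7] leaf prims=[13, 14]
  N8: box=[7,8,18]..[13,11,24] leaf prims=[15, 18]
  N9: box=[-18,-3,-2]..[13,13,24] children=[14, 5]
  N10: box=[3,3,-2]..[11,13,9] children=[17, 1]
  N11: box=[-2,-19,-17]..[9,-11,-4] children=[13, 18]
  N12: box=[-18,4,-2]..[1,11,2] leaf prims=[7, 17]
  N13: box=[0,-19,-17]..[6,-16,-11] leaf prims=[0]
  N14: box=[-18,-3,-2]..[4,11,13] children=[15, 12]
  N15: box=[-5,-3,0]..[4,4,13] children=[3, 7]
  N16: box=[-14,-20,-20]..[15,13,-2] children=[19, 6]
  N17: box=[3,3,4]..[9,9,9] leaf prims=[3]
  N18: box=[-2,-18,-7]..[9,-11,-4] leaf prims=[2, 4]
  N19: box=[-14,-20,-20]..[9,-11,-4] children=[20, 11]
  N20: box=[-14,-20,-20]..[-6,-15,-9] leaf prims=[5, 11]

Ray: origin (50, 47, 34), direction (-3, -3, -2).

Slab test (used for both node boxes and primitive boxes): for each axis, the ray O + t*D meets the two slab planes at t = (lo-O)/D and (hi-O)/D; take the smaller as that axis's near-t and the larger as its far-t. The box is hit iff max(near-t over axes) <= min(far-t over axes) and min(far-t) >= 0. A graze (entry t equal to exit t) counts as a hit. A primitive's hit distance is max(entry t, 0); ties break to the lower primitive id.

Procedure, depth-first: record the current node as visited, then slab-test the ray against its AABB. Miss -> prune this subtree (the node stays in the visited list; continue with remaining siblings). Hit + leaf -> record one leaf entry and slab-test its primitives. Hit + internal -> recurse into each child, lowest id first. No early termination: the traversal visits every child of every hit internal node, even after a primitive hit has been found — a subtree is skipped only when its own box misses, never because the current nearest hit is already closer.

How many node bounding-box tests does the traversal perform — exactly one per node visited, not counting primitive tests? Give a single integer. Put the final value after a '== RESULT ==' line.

Trace the traversal:
N0 x:[35/3,68/3] y:[34/3,67/3] z:[5,27] -> hit [35/3,67/3], descend [9, 16]
  N9 x:[37/3,68/3] y:[34/3,50/3] z:[5,18] -> hit [37/3,50/3], descend [5, 14]
    N5 x:[37/3,47/3] y:[34/3,44/3] z:[5,18] -> hit [37/3,44/3], descend [8, 10]
      N8 x:[37/3,43/3] y:[12,13] z:[5,8] -> miss, prune
      N10 x:[13,47/3] y:[34/3,44/3] z:[25/2,18] -> hit [13,44/3], descend [1, 17]
        N1 x:[13,44/3] y:[34/3,38/3] z:[25/2,18] -> miss, prune
        N17 x:[41/3,47/3] y:[38/3,44/3] z:[25/2,15] -> hit [41/3,44/3] leaf, test {P3@t=41/3}
    N14 x:[46/3,68/3] y:[12,50/3] z:[21/2,18] -> hit [46/3,50/3], descend [12, 15]
      N12 x:[49/3,68/3] y:[12,43/3] z:[16,18] -> miss, prune
      N15 x:[46/3,55/3] y:[43/3,50/3] z:[21/2,17] -> hit [46/3,50/3], descend [3, 7]
        N3 x:[18,55/3] y:[46/3,16] z:[21/2,27/2] -> miss, prune
        N7 x:[46/3,50/3] y:[43/3,50/3] z:[27/2,17] -> hit [46/3,50/3] leaf, test {P13@t=47/3, P14(miss)}
  N16 x:[35/3,64/3] y:[34/3,67/3] z:[18,27] -> hit [18,64/3], descend [6, 19]
    N6 x:[35/3,62/3] y:[34/3,19] z:[18,53/2] -> hit [18,19], descend [2, 4]
      N2 x:[35/3,40/3] y:[34/3,19] z:[21,53/2] -> miss, prune
      N4 x:[49/3,62/3] y:[13,53/3] z:[18,24] -> miss, prune
    N19 x:[41/3,64/3] y:[58/3,67/3] z:[19,27] -> hit [58/3,64/3], descend [11, 20]
      N11 x:[41/3,52/3] y:[58/3,22] z:[19,51/2] -> miss, prune
      N20 x:[56/3,64/3] y:[62/3,67/3] z:[43/2,27] -> miss, prune

19 AABB tests over nodes [0, 9, 5, 8, 10, 1, 17, 14, 12, 15, 3, 7, 16, 6, 2, 4, 19, 11, 20]; 2 leaves entered; closest P3.

== RESULT ==
19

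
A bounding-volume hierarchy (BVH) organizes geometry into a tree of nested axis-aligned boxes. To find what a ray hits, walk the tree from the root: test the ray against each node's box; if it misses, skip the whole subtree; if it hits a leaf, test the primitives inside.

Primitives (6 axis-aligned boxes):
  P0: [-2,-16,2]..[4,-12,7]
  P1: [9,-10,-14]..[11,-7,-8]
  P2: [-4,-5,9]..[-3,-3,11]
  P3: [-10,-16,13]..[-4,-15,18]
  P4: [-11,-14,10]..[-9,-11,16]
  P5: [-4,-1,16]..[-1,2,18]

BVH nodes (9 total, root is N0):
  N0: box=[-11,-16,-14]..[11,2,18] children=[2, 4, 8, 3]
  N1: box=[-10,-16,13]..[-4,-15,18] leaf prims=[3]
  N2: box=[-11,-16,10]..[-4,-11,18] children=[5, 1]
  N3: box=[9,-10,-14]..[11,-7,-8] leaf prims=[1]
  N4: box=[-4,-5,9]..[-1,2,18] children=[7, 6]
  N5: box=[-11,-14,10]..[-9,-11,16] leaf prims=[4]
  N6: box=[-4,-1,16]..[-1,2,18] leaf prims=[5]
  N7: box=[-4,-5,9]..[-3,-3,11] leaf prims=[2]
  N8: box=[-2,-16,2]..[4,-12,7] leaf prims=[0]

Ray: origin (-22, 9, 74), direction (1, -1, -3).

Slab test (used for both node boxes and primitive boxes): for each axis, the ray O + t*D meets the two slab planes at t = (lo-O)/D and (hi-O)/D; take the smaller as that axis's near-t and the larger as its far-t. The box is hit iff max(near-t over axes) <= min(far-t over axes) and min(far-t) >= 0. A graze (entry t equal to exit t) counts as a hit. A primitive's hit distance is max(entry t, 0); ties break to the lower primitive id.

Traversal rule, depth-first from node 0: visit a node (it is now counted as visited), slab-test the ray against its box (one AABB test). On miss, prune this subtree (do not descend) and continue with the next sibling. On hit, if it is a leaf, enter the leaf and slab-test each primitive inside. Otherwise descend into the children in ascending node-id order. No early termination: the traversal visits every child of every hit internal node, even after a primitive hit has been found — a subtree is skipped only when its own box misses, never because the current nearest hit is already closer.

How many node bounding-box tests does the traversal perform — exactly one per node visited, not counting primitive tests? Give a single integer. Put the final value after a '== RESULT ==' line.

Walk:
N0 x:[11,33] y:[7,25] z:[56/3,88/3] -> hit [56/3,25], descend [2, 3, 4, 8]
  N2 x:[11,18] y:[20,25] z:[56/3,64/3] -> miss, prune
  N3 x:[31,33] y:[16,19] z:[82/3,88/3] -> miss, prune
  N4 x:[18,21] y:[7,14] z:[56/3,65/3] -> miss, prune
  N8 x:[20,26] y:[21,25] z:[67/3,24] -> hit [67/3,24] leaf, test {P0@t=67/3}

order=[0, 2, 3, 4, 8]  |boxes|=5  |leaves|=1  hit=P0

== RESULT ==
5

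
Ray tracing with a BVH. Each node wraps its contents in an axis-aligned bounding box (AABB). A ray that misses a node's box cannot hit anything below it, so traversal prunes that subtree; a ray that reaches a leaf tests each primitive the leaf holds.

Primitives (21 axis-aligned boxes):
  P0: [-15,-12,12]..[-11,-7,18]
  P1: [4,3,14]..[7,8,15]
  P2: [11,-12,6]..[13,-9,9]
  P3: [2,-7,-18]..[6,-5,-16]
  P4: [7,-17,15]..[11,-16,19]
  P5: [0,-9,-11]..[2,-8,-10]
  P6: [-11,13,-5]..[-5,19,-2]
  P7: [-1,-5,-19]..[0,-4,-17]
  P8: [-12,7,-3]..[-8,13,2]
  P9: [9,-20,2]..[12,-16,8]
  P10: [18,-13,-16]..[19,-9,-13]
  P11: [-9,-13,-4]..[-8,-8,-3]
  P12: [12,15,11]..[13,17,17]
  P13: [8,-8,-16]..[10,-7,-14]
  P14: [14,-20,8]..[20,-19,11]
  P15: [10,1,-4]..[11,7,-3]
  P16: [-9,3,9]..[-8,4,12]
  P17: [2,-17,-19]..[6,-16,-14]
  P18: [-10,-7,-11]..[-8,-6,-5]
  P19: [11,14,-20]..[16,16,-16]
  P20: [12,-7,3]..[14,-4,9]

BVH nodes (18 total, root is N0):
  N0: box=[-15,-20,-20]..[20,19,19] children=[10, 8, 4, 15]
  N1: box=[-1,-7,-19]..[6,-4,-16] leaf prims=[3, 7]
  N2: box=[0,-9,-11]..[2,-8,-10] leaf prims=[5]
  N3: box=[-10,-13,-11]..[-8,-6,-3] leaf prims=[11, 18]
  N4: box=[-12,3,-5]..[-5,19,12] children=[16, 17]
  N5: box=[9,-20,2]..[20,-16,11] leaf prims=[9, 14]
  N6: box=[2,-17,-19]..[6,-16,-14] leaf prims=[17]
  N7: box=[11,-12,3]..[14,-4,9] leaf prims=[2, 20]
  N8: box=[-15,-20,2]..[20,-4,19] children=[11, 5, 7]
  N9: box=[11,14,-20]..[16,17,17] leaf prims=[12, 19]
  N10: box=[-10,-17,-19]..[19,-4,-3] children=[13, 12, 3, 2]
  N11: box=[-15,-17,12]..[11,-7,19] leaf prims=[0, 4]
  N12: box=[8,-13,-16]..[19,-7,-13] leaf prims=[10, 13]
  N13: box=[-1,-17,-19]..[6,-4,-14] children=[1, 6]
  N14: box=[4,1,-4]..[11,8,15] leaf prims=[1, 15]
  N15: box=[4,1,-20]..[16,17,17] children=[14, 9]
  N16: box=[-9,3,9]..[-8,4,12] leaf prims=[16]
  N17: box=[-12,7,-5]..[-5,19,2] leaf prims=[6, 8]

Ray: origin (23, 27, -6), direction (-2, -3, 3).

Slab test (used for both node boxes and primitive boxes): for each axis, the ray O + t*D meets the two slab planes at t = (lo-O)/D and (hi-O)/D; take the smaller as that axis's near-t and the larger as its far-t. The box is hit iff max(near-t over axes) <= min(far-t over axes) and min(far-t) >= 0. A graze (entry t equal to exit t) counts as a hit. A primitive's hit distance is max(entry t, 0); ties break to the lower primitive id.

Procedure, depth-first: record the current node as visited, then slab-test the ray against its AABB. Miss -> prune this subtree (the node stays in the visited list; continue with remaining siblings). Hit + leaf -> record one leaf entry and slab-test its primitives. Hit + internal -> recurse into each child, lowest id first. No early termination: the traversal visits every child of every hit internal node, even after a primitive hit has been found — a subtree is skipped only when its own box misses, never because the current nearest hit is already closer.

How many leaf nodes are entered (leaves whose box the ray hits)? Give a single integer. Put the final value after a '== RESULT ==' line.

Walk:
N0 x:[3/2,19] y:[8/3,47/3] z:[-14/3,25/3] -> hit [8/3,25/3], descend [4, 8, 10, 15]
  N4 x:[14,35/2] y:[8/3,8] z:[1/3,6] -> miss, prune
  N8 x:[3/2,19] y:[31/3,47/3] z:[8/3,25/3] -> miss, prune
  N10 x:[2,33/2] y:[31/3,44/3] z:[-13/3,1] -> miss, prune
  N15 x:[7/2,19/2] y:[10/3,26/3] z:[-14/3,23/3] -> hit [7/2,23/3], descend [9, 14]
    N9 x:[7/2,6] y:[10/3,13/3] z:[-14/3,23/3] -> hit [7/2,13/3] leaf, test {P12(miss), P19(miss)}
    N14 x:[6,19/2] y:[19/3,26/3] z:[2/3,7] -> hit [19/3,7] leaf, test {P1(miss), P15(miss)}

7 AABB tests over nodes [0, 4, 8, 10, 15, 9, 14]; 2 leaves entered; closest miss.

== RESULT ==
2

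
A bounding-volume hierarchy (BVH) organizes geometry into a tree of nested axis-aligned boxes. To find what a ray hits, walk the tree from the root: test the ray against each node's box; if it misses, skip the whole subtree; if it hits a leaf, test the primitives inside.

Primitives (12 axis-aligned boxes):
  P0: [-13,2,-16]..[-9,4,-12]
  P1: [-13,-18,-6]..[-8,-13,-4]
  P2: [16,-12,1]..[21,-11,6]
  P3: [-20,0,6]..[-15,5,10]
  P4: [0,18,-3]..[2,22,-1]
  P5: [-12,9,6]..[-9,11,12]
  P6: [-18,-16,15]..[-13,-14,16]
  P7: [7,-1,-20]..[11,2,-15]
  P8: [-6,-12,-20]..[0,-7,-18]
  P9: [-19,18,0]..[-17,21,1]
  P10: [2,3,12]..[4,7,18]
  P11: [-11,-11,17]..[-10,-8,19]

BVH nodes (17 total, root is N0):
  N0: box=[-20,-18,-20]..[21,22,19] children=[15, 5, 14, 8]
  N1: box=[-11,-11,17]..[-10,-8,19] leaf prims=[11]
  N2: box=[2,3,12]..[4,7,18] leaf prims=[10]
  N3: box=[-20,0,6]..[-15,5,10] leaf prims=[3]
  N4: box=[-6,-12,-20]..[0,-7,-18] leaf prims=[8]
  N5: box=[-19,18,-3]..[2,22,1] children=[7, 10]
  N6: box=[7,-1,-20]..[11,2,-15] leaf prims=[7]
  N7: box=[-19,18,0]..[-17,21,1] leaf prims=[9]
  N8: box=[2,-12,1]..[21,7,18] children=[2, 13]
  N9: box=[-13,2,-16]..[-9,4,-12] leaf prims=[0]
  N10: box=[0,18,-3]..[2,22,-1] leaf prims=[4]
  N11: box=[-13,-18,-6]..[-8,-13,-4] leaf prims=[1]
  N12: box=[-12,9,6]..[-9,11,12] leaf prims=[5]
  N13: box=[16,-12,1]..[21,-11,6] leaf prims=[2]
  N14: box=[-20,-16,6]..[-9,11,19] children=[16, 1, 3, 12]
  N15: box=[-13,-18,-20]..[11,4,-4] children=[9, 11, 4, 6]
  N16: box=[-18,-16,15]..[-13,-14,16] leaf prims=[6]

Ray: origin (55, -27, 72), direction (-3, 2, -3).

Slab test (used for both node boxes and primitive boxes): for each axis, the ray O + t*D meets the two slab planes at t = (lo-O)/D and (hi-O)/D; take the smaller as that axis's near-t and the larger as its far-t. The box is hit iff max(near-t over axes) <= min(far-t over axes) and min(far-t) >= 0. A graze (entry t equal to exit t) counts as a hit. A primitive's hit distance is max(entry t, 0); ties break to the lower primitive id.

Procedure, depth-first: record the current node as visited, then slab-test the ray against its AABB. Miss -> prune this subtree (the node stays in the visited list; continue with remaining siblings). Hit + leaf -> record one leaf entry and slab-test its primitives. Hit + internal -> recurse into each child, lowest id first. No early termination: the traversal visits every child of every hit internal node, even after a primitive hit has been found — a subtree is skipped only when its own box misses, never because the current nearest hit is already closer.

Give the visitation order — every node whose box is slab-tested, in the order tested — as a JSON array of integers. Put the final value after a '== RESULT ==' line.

Trace the traversal:
N0 x:[34/3,25] y:[9/2,49/2] z:[53/3,92/3] -> hit [53/3,49/2], descend [5, 8, 14, 15]
  N5 x:[53/3,74/3] y:[45/2,49/2] z:[71/3,25] -> hit [71/3,49/2], descend [7, 10]
    N7 x:[24,74/3] y:[45/2,24] z:[71/3,24] -> hit [24,24] leaf, test {P9@t=24}
    N10 x:[53/3,55/3] y:[45/2,49/2] z:[73/3,25] -> miss, prune
  N8 x:[34/3,53/3] y:[15/2,17] z:[18,71/3] -> miss, prune
  N14 x:[64/3,25] y:[11/2,19] z:[53/3,22] -> miss, prune
  N15 x:[44/3,68/3] y:[9/2,31/2] z:[76/3,92/3] -> miss, prune

7 AABB tests over nodes [0, 5, 7, 10, 8, 14, 15]; 1 leaf entered; closest P9.

== RESULT ==
[0, 5, 7, 10, 8, 14, 15]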